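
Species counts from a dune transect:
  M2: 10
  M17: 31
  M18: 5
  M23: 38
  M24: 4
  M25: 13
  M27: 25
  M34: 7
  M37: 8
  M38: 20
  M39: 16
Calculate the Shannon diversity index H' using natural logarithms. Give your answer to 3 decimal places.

2.184

Total N = 10+31+5+38+4+13+25+7+8+20+16 = 177, so the proportions are 0.0565, 0.17514, 0.02825, 0.21469, 0.0226, 0.07345, 0.14124, 0.03955, 0.0452, 0.11299, 0.0904 (working shown to 5 dp, full precision carried).
Each pᵢ ln pᵢ term: 0.0565×(-2.87356)=-0.16235, 0.17514×(-1.74216)=-0.30512, 0.02825×(-3.56671)=-0.10075, 0.21469×(-1.53856)=-0.33031, 0.0226×(-3.78986)=-0.08565, 0.07345×(-2.61120)=-0.19178, 0.14124×(-1.95727)=-0.27645, 0.03955×(-3.23024)=-0.12775, 0.0452×(-3.09671)=-0.13996, 0.11299×(-2.18042)=-0.24637, 0.0904×(-2.40356)=-0.21727.
Sum = -2.18378, so H' = 2.184.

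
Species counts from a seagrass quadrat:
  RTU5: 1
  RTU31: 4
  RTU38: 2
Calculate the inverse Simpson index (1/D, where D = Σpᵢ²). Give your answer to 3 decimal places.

Total N = 1+4+2 = 7, so the proportions are 0.142857, 0.571429, 0.285714 (working shown to 6 dp, full precision carried).
D = 0.142857² + 0.571429² + 0.285714² = 0.020408 + 0.326531 + 0.081633 = 0.428571.
So 1/D = 2.33333, i.e. 2.333 to 3 decimal places.

2.333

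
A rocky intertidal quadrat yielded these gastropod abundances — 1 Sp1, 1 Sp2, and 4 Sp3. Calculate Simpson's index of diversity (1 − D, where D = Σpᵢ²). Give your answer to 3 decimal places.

0.500

Total N = 1+1+4 = 6, so the proportions are 0.16667, 0.16667, 0.66667 (working shown to 5 dp, full precision carried).
D = 0.16667² + 0.16667² + 0.66667² = 0.02778 + 0.02778 + 0.44444 = 0.50000.
So 1 − D = 0.50000, i.e. 0.500 to 3 decimal places.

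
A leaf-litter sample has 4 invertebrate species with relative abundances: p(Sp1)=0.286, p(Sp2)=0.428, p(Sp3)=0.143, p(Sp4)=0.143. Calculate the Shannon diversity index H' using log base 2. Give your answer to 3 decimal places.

1.843

Each pᵢ log₂ pᵢ term (working shown to 5 dp, full precision carried): 0.286×(-1.80591)=-0.51649, 0.428×(-1.22432)=-0.52401, 0.143×(-2.80591)=-0.40125, 0.143×(-2.80591)=-0.40125.
Sum = -1.84299, so H' = 1.843.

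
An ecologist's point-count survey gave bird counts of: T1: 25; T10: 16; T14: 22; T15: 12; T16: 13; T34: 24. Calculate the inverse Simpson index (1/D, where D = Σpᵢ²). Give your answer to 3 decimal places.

5.565

Total N = 25+16+22+12+13+24 = 112, so the proportions are 0.2232143, 0.1428571, 0.1964286, 0.1071429, 0.1160714, 0.2142857 (working shown to 7 dp, full precision carried).
D = 0.2232143² + 0.1428571² + 0.1964286² + 0.1071429² + 0.1160714² + 0.2142857² = 0.0498246 + 0.0204082 + 0.0385842 + 0.0114796 + 0.0134726 + 0.0459184 = 0.1796875.
So 1/D = 5.56522, i.e. 5.565 to 3 decimal places.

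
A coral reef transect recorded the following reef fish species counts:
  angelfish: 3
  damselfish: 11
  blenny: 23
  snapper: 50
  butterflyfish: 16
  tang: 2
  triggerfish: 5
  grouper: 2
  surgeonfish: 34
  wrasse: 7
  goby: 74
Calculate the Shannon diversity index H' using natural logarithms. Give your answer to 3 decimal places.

1.881

Total N = 3+11+23+50+16+2+5+2+34+7+74 = 227, so the proportions are 0.01322, 0.04846, 0.10132, 0.22026, 0.07048, 0.00881, 0.02203, 0.00881, 0.14978, 0.03084, 0.32599 (working shown to 5 dp, full precision carried).
Each pᵢ ln pᵢ term: 0.01322×(-4.32634)=-0.05718, 0.04846×(-3.02705)=-0.14669, 0.10132×(-2.28946)=-0.23197, 0.22026×(-1.51293)=-0.33324, 0.07048×(-2.65236)=-0.18695, 0.00881×(-4.73180)=-0.04169, 0.02203×(-3.81551)=-0.08404, 0.00881×(-4.73180)=-0.04169, 0.14978×(-1.89859)=-0.28437, 0.03084×(-3.47904)=-0.10728, 0.32599×(-1.12088)=-0.36540.
Sum = -1.88050, so H' = 1.881.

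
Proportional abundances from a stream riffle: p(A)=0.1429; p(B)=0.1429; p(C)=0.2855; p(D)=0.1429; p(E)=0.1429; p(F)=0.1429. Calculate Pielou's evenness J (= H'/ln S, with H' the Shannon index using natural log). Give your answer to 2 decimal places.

0.98

H' = −Σ pᵢ ln pᵢ = −((-0.2780) + (-0.2780) + (-0.3579) + (-0.2780) + (-0.2780) + (-0.2780)) = 1.7480 (working shown to 4 dp, full precision carried).
With S = 6 species, ln S = 1.7918, so J = 1.7480/1.7918 = 0.9756, i.e. 0.98 to 2 decimal places.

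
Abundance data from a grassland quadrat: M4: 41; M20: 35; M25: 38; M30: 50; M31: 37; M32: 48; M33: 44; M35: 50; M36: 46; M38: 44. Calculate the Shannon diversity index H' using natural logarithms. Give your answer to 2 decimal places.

Total N = 41+35+38+50+37+48+44+50+46+44 = 433, so the proportions are 0.0947, 0.0808, 0.0878, 0.1155, 0.0855, 0.1109, 0.1016, 0.1155, 0.1062, 0.1016 (working shown to 4 dp, full precision carried).
Each pᵢ ln pᵢ term: 0.0947×(-2.3572)=-0.2232, 0.0808×(-2.5154)=-0.2033, 0.0878×(-2.4332)=-0.2135, 0.1155×(-2.1587)=-0.2493, 0.0855×(-2.4598)=-0.2102, 0.1109×(-2.1995)=-0.2438, 0.1016×(-2.2865)=-0.2324, 0.1155×(-2.1587)=-0.2493, 0.1062×(-2.2421)=-0.2382, 0.1016×(-2.2865)=-0.2324.
Sum = -2.2955, so H' = 2.30.

2.30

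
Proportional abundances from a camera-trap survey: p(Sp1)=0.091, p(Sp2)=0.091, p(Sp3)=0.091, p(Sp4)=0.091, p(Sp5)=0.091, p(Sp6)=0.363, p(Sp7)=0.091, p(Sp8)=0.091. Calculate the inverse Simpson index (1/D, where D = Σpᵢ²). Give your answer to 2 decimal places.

D = 0.091² + 0.091² + 0.091² + 0.091² + 0.091² + 0.363² + 0.091² + 0.091² = 0.008281 + 0.008281 + 0.008281 + 0.008281 + 0.008281 + 0.131769 + 0.008281 + 0.008281 = 0.189736 (working shown to 6 dp, full precision carried).
So 1/D = 5.2705, i.e. 5.27 to 2 decimal places.

5.27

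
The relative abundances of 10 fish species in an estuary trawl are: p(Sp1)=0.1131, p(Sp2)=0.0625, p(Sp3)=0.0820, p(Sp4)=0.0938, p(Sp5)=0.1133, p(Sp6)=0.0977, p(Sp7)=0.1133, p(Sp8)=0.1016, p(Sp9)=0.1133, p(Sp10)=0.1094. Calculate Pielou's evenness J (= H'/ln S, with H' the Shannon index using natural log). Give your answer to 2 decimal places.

0.99

H' = −Σ pᵢ ln pᵢ = −((-0.2465) + (-0.1733) + (-0.2051) + (-0.2220) + (-0.2467) + (-0.2272) + (-0.2467) + (-0.2323) + (-0.2467) + (-0.2421)) = 2.2887 (working shown to 4 dp, full precision carried).
With S = 10 species, ln S = 2.3026, so J = 2.2887/2.3026 = 0.9940, i.e. 0.99 to 2 decimal places.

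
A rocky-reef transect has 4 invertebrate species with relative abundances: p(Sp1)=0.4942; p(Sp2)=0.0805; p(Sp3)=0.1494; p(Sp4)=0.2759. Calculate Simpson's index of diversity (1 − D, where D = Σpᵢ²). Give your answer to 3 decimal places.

D = 0.4942² + 0.0805² + 0.1494² + 0.2759² = 0.24423 + 0.00648 + 0.02232 + 0.07612 = 0.34916 (working shown to 5 dp, full precision carried).
So 1 − D = 0.65084, i.e. 0.651 to 3 decimal places.

0.651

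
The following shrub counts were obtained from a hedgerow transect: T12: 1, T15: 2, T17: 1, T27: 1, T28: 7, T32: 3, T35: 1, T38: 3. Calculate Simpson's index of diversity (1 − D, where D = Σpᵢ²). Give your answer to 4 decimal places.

Total N = 1+2+1+1+7+3+1+3 = 19, so the proportions are 0.052632, 0.105263, 0.052632, 0.052632, 0.368421, 0.157895, 0.052632, 0.157895 (working shown to 6 dp, full precision carried).
D = 0.052632² + 0.105263² + 0.052632² + 0.052632² + 0.368421² + 0.157895² + 0.052632² + 0.157895² = 0.002770 + 0.011080 + 0.002770 + 0.002770 + 0.135734 + 0.024931 + 0.002770 + 0.024931 = 0.207756.
So 1 − D = 0.792244, i.e. 0.7922 to 4 decimal places.

0.7922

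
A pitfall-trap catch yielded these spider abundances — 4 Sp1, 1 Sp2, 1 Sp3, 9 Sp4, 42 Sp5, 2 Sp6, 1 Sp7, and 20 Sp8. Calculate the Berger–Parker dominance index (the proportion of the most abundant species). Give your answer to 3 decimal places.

0.525

Total N = 4+1+1+9+42+2+1+20 = 80, so the proportions are 0.05, 0.0125, 0.0125, 0.1125, 0.525, 0.025, 0.0125, 0.25 (working shown to 5 dp, full precision carried).
The largest proportion is 0.525, i.e. d = 0.525 to 3 decimal places.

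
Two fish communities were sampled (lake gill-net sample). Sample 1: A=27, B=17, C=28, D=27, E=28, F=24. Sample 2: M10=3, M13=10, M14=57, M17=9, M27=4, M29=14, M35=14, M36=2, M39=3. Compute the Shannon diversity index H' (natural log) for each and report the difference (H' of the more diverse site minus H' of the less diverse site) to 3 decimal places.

Sample 1: N=151, proportions 0.17881, 0.11258, 0.18543, 0.17881, 0.18543, 0.15894, giving H' = 1.77876 (working shown to 5 dp, full precision carried).
Sample 2: N=116, proportions 0.02586, 0.08621, 0.49138, 0.07759, 0.03448, 0.12069, 0.12069, 0.01724, 0.02586, giving H' = 1.64435.
Difference = |1.77876 − 1.64435| = 0.13441, i.e. 0.134 to 3 decimal places.

0.134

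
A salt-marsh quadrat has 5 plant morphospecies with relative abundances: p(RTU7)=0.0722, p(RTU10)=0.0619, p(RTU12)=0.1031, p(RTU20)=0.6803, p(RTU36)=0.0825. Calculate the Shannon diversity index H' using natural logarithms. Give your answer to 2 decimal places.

1.06

Each pᵢ ln pᵢ term (working shown to 4 dp, full precision carried): 0.0722×(-2.6283)=-0.1898, 0.0619×(-2.7822)=-0.1722, 0.1031×(-2.2721)=-0.2342, 0.6803×(-0.3852)=-0.2621, 0.0825×(-2.4950)=-0.2058.
Sum = -1.0641, so H' = 1.06.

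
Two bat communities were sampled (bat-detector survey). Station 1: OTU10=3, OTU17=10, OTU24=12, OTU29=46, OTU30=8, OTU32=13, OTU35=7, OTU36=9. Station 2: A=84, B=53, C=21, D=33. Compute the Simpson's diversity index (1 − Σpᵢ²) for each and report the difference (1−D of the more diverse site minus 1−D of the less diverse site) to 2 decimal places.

Station 1: N=108, proportions 0.02778, 0.09259, 0.11111, 0.42593, 0.07407, 0.12037, 0.06481, 0.08333, giving 1−D = 0.76578 (working shown to 5 dp, full precision carried).
Station 2: N=191, proportions 0.43979, 0.27749, 0.10995, 0.17277, giving 1−D = 0.68765.
Difference = |0.76578 − 0.68765| = 0.07813, i.e. 0.08 to 2 decimal places.

0.08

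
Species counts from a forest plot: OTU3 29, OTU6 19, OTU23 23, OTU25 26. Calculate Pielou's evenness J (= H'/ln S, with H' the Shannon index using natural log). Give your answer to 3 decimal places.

Total N = 29+19+23+26 = 97, so the proportions are 0.29897, 0.19588, 0.23711, 0.26804 (working shown to 5 dp, full precision carried).
H' = −Σ pᵢ ln pᵢ = −((-0.36098) + (-0.31933) + (-0.34126) + (-0.35291)) = 1.37448.
With S = 4 species, ln S = 1.38629, so J = 1.37448/1.38629 = 0.99147, i.e. 0.991 to 3 decimal places.

0.991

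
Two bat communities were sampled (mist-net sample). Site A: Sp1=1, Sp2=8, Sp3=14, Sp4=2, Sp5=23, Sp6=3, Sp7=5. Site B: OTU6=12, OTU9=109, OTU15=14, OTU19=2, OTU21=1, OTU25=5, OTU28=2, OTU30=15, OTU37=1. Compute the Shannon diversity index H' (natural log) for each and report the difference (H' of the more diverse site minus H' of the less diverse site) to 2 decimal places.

Site A: N=56, proportions 0.0179, 0.1429, 0.25, 0.0357, 0.4107, 0.0536, 0.0893, giving H' = 1.5534 (working shown to 4 dp, full precision carried).
Site B: N=161, proportions 0.0745, 0.677, 0.087, 0.0124, 0.0062, 0.0311, 0.0124, 0.0932, 0.0062, giving H' = 1.1711.
Difference = |1.5534 − 1.1711| = 0.3823, i.e. 0.38 to 2 decimal places.

0.38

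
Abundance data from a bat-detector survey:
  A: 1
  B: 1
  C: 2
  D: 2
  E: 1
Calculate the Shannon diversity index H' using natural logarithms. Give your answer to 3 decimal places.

Total N = 1+1+2+2+1 = 7, so the proportions are 0.14286, 0.14286, 0.28571, 0.28571, 0.14286 (working shown to 5 dp, full precision carried).
Each pᵢ ln pᵢ term: 0.14286×(-1.94591)=-0.27799, 0.14286×(-1.94591)=-0.27799, 0.28571×(-1.25276)=-0.35793, 0.28571×(-1.25276)=-0.35793, 0.14286×(-1.94591)=-0.27799.
Sum = -1.54983, so H' = 1.550.

1.550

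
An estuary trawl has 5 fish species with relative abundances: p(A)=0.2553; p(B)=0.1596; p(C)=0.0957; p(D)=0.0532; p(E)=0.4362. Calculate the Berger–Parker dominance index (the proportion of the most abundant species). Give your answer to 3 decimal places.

0.436

The largest proportion is 0.4362, i.e. d = 0.436 to 3 decimal places.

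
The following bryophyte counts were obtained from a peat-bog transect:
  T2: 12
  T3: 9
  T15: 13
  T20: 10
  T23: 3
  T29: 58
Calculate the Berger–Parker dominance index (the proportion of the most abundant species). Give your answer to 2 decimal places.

Total N = 12+9+13+10+3+58 = 105, so the proportions are 0.1143, 0.0857, 0.1238, 0.0952, 0.0286, 0.5524 (working shown to 4 dp, full precision carried).
The largest proportion is 0.5524, i.e. d = 0.55 to 2 decimal places.

0.55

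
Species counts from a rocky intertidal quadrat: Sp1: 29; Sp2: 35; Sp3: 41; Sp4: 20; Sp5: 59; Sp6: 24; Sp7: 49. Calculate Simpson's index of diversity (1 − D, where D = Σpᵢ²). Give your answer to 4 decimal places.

Total N = 29+35+41+20+59+24+49 = 257, so the proportions are 0.11284, 0.136187, 0.159533, 0.077821, 0.229572, 0.093385, 0.190661 (working shown to 6 dp, full precision carried).
D = 0.11284² + 0.136187² + 0.159533² + 0.077821² + 0.229572² + 0.093385² + 0.190661² = 0.012733 + 0.018547 + 0.025451 + 0.006056 + 0.052703 + 0.008721 + 0.036352 = 0.160563.
So 1 − D = 0.839437, i.e. 0.8394 to 4 decimal places.

0.8394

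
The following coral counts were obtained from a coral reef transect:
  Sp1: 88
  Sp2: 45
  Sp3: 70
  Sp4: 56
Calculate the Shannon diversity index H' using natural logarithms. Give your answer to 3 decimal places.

Total N = 88+45+70+56 = 259, so the proportions are 0.33977, 0.17375, 0.27027, 0.21622 (working shown to 5 dp, full precision carried).
Each pᵢ ln pᵢ term: 0.33977×(-1.07949)=-0.36678, 0.17375×(-1.75017)=-0.30408, 0.27027×(-1.30833)=-0.35360, 0.21622×(-1.53148)=-0.33113.
Sum = -1.35559, so H' = 1.356.

1.356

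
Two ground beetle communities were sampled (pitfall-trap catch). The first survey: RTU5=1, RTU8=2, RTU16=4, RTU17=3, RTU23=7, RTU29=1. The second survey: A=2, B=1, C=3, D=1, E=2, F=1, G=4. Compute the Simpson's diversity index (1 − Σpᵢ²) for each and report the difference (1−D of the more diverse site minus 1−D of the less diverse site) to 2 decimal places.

The first survey: N=18, proportions 0.0556, 0.1111, 0.2222, 0.1667, 0.3889, 0.0556, giving 1−D = 0.7531 (working shown to 4 dp, full precision carried).
The second survey: N=14, proportions 0.1429, 0.0714, 0.2143, 0.0714, 0.1429, 0.0714, 0.2857, giving 1−D = 0.8163.
Difference = |0.7531 − 0.8163| = 0.0632, i.e. 0.06 to 2 decimal places.

0.06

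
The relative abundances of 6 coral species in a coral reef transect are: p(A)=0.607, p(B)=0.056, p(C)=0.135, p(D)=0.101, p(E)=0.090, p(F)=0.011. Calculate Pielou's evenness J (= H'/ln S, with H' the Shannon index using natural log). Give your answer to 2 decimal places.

H' = −Σ pᵢ ln pᵢ = −((-0.3030) + (-0.1614) + (-0.2703) + (-0.2316) + (-0.2167) + (-0.0496)) = 1.2327 (working shown to 4 dp, full precision carried).
With S = 6 species, ln S = 1.7918, so J = 1.2327/1.7918 = 0.6880, i.e. 0.69 to 2 decimal places.

0.69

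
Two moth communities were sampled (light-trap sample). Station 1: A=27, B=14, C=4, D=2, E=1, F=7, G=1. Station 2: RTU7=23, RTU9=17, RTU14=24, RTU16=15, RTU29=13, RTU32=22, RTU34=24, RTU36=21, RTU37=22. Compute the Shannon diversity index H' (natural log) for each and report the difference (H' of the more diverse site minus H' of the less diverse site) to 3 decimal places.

0.768

Station 1: N=56, proportions 0.48214, 0.25, 0.07143, 0.03571, 0.01786, 0.125, 0.01786, giving H' = 1.40951 (working shown to 5 dp, full precision carried).
Station 2: N=181, proportions 0.12707, 0.09392, 0.1326, 0.08287, 0.07182, 0.12155, 0.1326, 0.11602, 0.12155, giving H' = 2.17787.
Difference = |1.40951 − 2.17787| = 0.76836, i.e. 0.768 to 3 decimal places.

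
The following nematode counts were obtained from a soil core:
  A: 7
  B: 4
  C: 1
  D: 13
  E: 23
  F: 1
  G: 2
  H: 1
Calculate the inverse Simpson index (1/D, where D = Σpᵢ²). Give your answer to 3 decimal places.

3.512

Total N = 7+4+1+13+23+1+2+1 = 52, so the proportions are 0.1346154, 0.0769231, 0.0192308, 0.25, 0.4423077, 0.0192308, 0.0384615, 0.0192308 (working shown to 7 dp, full precision carried).
D = 0.1346154² + 0.0769231² + 0.0192308² + 0.25² + 0.4423077² + 0.0192308² + 0.0384615² + 0.0192308² = 0.0181213 + 0.0059172 + 0.0003698 + 0.0625000 + 0.1956361 + 0.0003698 + 0.0014793 + 0.0003698 = 0.2847633.
So 1/D = 3.51169, i.e. 3.512 to 3 decimal places.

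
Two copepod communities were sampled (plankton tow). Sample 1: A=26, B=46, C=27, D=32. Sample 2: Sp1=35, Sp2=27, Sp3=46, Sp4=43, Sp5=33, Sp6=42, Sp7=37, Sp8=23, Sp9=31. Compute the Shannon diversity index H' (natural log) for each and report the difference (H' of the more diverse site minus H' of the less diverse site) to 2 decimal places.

0.82

Sample 1: N=131, proportions 0.1985, 0.3511, 0.2061, 0.2443, giving H' = 1.3583 (working shown to 4 dp, full precision carried).
Sample 2: N=317, proportions 0.1104, 0.0852, 0.1451, 0.1356, 0.1041, 0.1325, 0.1167, 0.0726, 0.0978, giving H' = 2.1759.
Difference = |1.3583 − 2.1759| = 0.8176, i.e. 0.82 to 2 decimal places.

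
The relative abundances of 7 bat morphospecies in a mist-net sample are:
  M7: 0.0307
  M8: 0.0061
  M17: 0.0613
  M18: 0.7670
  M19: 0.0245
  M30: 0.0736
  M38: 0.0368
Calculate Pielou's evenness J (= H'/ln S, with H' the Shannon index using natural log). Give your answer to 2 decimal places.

H' = −Σ pᵢ ln pᵢ = −((-0.1069) + (-0.0311) + (-0.1711) + (-0.2035) + (-0.0909) + (-0.1920) + (-0.1215)) = 0.9171 (working shown to 4 dp, full precision carried).
With S = 7 species, ln S = 1.9459, so J = 0.9171/1.9459 = 0.4713, i.e. 0.47 to 2 decimal places.

0.47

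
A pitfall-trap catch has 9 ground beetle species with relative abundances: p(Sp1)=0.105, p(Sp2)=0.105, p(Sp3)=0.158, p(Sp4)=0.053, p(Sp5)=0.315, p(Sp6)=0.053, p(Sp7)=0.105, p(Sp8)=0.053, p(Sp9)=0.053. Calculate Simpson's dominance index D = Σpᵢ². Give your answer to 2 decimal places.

0.17

D = 0.105² + 0.105² + 0.158² + 0.053² + 0.315² + 0.053² + 0.105² + 0.053² + 0.053² = 0.0110 + 0.0110 + 0.0250 + 0.0028 + 0.0992 + 0.0028 + 0.0110 + 0.0028 + 0.0028 = 0.1685 (working shown to 4 dp, full precision carried).
To 2 decimal places, D = 0.17.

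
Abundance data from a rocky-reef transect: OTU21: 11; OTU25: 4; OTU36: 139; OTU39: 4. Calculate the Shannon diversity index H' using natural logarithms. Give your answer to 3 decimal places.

Total N = 11+4+139+4 = 158, so the proportions are 0.06962, 0.02532, 0.87975, 0.02532 (working shown to 5 dp, full precision carried).
Each pᵢ ln pᵢ term: 0.06962×(-2.66470)=-0.18552, 0.02532×(-3.67630)=-0.09307, 0.87975×(-0.12812)=-0.11271, 0.02532×(-3.67630)=-0.09307.
Sum = -0.48437, so H' = 0.484.

0.484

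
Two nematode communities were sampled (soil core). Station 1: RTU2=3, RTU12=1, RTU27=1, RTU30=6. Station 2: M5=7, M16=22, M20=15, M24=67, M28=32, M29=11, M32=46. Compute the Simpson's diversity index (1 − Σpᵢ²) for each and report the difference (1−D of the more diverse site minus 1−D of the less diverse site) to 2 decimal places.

Station 1: N=11, proportions 0.2727, 0.0909, 0.0909, 0.5455, giving 1−D = 0.6116 (working shown to 4 dp, full precision carried).
Station 2: N=200, proportions 0.035, 0.11, 0.075, 0.335, 0.16, 0.055, 0.23, giving 1−D = 0.7873.
Difference = |0.6116 − 0.7873| = 0.1757, i.e. 0.18 to 2 decimal places.

0.18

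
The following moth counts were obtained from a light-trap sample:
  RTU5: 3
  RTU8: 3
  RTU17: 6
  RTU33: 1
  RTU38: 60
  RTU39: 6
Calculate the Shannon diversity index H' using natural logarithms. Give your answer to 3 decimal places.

0.904

Total N = 3+3+6+1+60+6 = 79, so the proportions are 0.03797, 0.03797, 0.07595, 0.01266, 0.75949, 0.07595 (working shown to 5 dp, full precision carried).
Each pᵢ ln pᵢ term: 0.03797×(-3.27084)=-0.12421, 0.03797×(-3.27084)=-0.12421, 0.07595×(-2.57769)=-0.19577, 0.01266×(-4.36945)=-0.05531, 0.75949×(-0.27510)=-0.20894, 0.07595×(-2.57769)=-0.19577.
Sum = -0.90421, so H' = 0.904.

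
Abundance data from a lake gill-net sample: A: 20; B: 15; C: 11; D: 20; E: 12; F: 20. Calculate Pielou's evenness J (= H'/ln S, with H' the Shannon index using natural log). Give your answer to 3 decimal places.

0.984

Total N = 20+15+11+20+12+20 = 98, so the proportions are 0.20408, 0.15306, 0.11224, 0.20408, 0.12245, 0.20408 (working shown to 5 dp, full precision carried).
H' = −Σ pᵢ ln pᵢ = −((-0.32433) + (-0.28728) + (-0.24549) + (-0.32433) + (-0.25715) + (-0.32433)) = 1.76292.
With S = 6 species, ln S = 1.79176, so J = 1.76292/1.79176 = 0.98391, i.e. 0.984 to 3 decimal places.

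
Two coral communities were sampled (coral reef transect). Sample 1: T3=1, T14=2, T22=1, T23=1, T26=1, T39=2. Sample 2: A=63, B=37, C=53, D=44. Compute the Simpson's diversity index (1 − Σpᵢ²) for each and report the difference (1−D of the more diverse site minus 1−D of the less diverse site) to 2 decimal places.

Sample 1: N=8, proportions 0.125, 0.25, 0.125, 0.125, 0.125, 0.25, giving 1−D = 0.8125 (working shown to 4 dp, full precision carried).
Sample 2: N=197, proportions 0.3198, 0.1878, 0.269, 0.2234, giving 1−D = 0.7402.
Difference = |0.8125 − 0.7402| = 0.0723, i.e. 0.07 to 2 decimal places.

0.07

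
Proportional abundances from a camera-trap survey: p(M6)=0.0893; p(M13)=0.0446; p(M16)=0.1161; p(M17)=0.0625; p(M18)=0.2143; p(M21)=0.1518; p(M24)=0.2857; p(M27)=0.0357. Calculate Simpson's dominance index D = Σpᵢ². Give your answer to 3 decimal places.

0.179

D = 0.0893² + 0.0446² + 0.1161² + 0.0625² + 0.2143² + 0.1518² + 0.2857² + 0.0357² = 0.00797 + 0.00199 + 0.01348 + 0.00391 + 0.04592 + 0.02304 + 0.08162 + 0.00127 = 0.17922 (working shown to 5 dp, full precision carried).
To 3 decimal places, D = 0.179.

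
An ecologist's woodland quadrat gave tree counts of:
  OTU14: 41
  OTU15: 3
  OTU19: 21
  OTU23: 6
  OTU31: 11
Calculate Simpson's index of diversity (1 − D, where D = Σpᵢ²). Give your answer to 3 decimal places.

0.660

Total N = 41+3+21+6+11 = 82, so the proportions are 0.5, 0.03659, 0.2561, 0.07317, 0.13415 (working shown to 5 dp, full precision carried).
D = 0.5² + 0.03659² + 0.2561² + 0.07317² + 0.13415² = 0.25000 + 0.00134 + 0.06559 + 0.00535 + 0.01800 = 0.34027.
So 1 − D = 0.65973, i.e. 0.660 to 3 decimal places.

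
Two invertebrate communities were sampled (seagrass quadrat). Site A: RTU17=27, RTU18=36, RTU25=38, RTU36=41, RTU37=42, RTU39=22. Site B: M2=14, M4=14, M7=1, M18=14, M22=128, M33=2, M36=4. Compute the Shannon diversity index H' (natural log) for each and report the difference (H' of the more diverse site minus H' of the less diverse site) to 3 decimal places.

Site A: N=206, proportions 0.13107, 0.17476, 0.18447, 0.19903, 0.20388, 0.1068, giving H' = 1.76737 (working shown to 5 dp, full precision carried).
Site B: N=177, proportions 0.0791, 0.0791, 0.00565, 0.0791, 0.72316, 0.0113, 0.0226, giving H' = 1.00196.
Difference = |1.76737 − 1.00196| = 0.76541, i.e. 0.765 to 3 decimal places.

0.765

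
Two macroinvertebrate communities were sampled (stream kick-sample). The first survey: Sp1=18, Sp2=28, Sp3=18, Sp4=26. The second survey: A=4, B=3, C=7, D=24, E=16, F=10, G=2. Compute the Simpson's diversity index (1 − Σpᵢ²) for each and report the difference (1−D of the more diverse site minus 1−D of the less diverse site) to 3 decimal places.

The first survey: N=90, proportions 0.2, 0.311111, 0.2, 0.288889, giving 1−D = 0.739753 (working shown to 6 dp, full precision carried).
The second survey: N=66, proportions 0.060606, 0.045455, 0.106061, 0.363636, 0.242424, 0.151515, 0.030303, giving 1−D = 0.768136.
Difference = |0.739753 − 0.768136| = 0.028383, i.e. 0.028 to 3 decimal places.

0.028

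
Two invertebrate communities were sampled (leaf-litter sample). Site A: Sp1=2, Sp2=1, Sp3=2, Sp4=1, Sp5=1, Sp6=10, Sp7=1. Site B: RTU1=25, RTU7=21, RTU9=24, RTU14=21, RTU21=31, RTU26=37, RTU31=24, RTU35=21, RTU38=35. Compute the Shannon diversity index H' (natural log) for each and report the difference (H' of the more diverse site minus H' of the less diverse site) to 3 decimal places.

0.717

Site A: N=18, proportions 0.11111, 0.05556, 0.11111, 0.05556, 0.05556, 0.55556, 0.05556, giving H' = 1.45713 (working shown to 5 dp, full precision carried).
Site B: N=239, proportions 0.1046, 0.08787, 0.10042, 0.08787, 0.12971, 0.15481, 0.10042, 0.08787, 0.14644, giving H' = 2.17388.
Difference = |1.45713 − 2.17388| = 0.71675, i.e. 0.717 to 3 decimal places.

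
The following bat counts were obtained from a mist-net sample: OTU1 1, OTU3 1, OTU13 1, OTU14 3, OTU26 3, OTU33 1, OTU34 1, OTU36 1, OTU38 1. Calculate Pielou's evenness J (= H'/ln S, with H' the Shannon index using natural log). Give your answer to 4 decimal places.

Total N = 1+1+1+3+3+1+1+1+1 = 13, so the proportions are 0.076923, 0.076923, 0.076923, 0.230769, 0.230769, 0.076923, 0.076923, 0.076923, 0.076923 (working shown to 6 dp, full precision carried).
H' = −Σ pᵢ ln pᵢ = −((-0.197304) + (-0.197304) + (-0.197304) + (-0.338385) + (-0.338385) + (-0.197304) + (-0.197304) + (-0.197304) + (-0.197304)) = 2.057898.
With S = 9 species, ln S = 2.197225, so J = 2.057898/2.197225 = 0.936590, i.e. 0.9366 to 4 decimal places.

0.9366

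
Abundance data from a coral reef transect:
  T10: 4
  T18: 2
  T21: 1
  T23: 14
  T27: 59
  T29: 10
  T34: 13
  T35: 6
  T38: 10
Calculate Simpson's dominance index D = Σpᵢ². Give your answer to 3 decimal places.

Total N = 4+2+1+14+59+10+13+6+10 = 119, so the proportions are 0.03361, 0.01681, 0.0084, 0.11765, 0.4958, 0.08403, 0.10924, 0.05042, 0.08403 (working shown to 5 dp, full precision carried).
D = 0.03361² + 0.01681² + 0.0084² + 0.11765² + 0.4958² + 0.08403² + 0.10924² + 0.05042² + 0.08403² = 0.00113 + 0.00028 + 0.00007 + 0.01384 + 0.24582 + 0.00706 + 0.01193 + 0.00254 + 0.00706 = 0.28974.
To 3 decimal places, D = 0.290.

0.290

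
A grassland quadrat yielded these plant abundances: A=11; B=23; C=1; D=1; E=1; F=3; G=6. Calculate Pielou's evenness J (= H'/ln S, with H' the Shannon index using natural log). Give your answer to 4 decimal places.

Total N = 11+23+1+1+1+3+6 = 46, so the proportions are 0.23913, 0.5, 0.021739, 0.021739, 0.021739, 0.065217, 0.130435 (working shown to 6 dp, full precision carried).
H' = −Σ pᵢ ln pᵢ = −((-0.342135) + (-0.346574) + (-0.083231) + (-0.083231) + (-0.083231) + (-0.178045) + (-0.265680)) = 1.382128.
With S = 7 species, ln S = 1.945910, so J = 1.382128/1.945910 = 0.710273, i.e. 0.7103 to 4 decimal places.

0.7103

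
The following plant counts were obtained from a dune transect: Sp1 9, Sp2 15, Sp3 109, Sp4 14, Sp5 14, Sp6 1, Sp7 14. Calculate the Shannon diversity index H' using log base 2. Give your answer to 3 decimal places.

Total N = 9+15+109+14+14+1+14 = 176, so the proportions are 0.05114, 0.08523, 0.61932, 0.07955, 0.07955, 0.00568, 0.07955 (working shown to 5 dp, full precision carried).
Each pᵢ log₂ pᵢ term: 0.05114×(-4.28951)=-0.21935, 0.08523×(-3.55254)=-0.30277, 0.61932×(-0.69125)=-0.42810, 0.07955×(-3.65208)=-0.29051, 0.07955×(-3.65208)=-0.29051, 0.00568×(-7.45943)=-0.04238, 0.07955×(-3.65208)=-0.29051.
Sum = -1.86413, so H' = 1.864.

1.864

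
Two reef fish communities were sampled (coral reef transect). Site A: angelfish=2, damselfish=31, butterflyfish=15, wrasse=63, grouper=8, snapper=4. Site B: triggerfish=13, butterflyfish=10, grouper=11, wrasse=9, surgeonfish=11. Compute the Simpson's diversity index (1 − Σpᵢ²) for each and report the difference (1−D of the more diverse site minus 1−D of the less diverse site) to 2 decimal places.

Site A: N=123, proportions 0.0163, 0.252, 0.122, 0.5122, 0.065, 0.0325, giving 1−D = 0.6537 (working shown to 4 dp, full precision carried).
Site B: N=54, proportions 0.2407, 0.1852, 0.2037, 0.1667, 0.2037, giving 1−D = 0.7970.
Difference = |0.6537 − 0.7970| = 0.1433, i.e. 0.14 to 2 decimal places.

0.14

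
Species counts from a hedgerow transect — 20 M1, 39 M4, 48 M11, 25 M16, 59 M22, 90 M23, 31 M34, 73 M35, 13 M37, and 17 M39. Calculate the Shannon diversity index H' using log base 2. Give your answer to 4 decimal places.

3.0798

Total N = 20+39+48+25+59+90+31+73+13+17 = 415, so the proportions are 0.048193, 0.093976, 0.115663, 0.060241, 0.142169, 0.216867, 0.074699, 0.175904, 0.031325, 0.040964 (working shown to 6 dp, full precision carried).
Each pᵢ log₂ pᵢ term: 0.048193×(-4.375039)=-0.210845, 0.093976×(-3.411565)=-0.320605, 0.115663×(-3.112005)=-0.359943, 0.060241×(-4.053111)=-0.244163, 0.142169×(-2.814324)=-0.400109, 0.216867×(-2.205114)=-0.478218, 0.074699×(-3.742771)=-0.279581, 0.175904×(-2.507143)=-0.441016, 0.031325×(-4.996528)=-0.156518, 0.040964×(-4.609505)=-0.188823.
Sum = -3.079819, so H' = 3.0798.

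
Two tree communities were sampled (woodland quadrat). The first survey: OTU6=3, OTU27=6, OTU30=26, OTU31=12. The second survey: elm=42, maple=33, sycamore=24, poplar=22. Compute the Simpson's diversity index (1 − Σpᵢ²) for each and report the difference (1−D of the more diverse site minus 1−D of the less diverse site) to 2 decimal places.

0.12

The first survey: N=47, proportions 0.0638, 0.1277, 0.5532, 0.2553, giving 1−D = 0.6084 (working shown to 4 dp, full precision carried).
The second survey: N=121, proportions 0.3471, 0.2727, 0.1983, 0.1818, giving 1−D = 0.7327.
Difference = |0.6084 − 0.7327| = 0.1243, i.e. 0.12 to 2 decimal places.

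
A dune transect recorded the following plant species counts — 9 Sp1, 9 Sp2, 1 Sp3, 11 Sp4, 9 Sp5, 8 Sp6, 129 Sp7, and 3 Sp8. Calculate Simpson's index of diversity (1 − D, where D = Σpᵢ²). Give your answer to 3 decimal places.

0.467

Total N = 9+9+1+11+9+8+129+3 = 179, so the proportions are 0.05028, 0.05028, 0.00559, 0.06145, 0.05028, 0.04469, 0.72067, 0.01676 (working shown to 5 dp, full precision carried).
D = 0.05028² + 0.05028² + 0.00559² + 0.06145² + 0.05028² + 0.04469² + 0.72067² + 0.01676² = 0.00253 + 0.00253 + 0.00003 + 0.00378 + 0.00253 + 0.00200 + 0.51937 + 0.00028 = 0.53304.
So 1 − D = 0.46696, i.e. 0.467 to 3 decimal places.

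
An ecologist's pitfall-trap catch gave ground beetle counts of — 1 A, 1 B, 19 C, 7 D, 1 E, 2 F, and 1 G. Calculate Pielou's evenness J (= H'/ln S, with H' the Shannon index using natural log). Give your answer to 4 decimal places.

0.6416

Total N = 1+1+19+7+1+2+1 = 32, so the proportions are 0.03125, 0.03125, 0.59375, 0.21875, 0.03125, 0.0625, 0.03125 (working shown to 6 dp, full precision carried).
H' = −Σ pᵢ ln pᵢ = −((-0.108304) + (-0.108304) + (-0.309520) + (-0.332462) + (-0.108304) + (-0.173287) + (-0.108304)) = 1.248486.
With S = 7 species, ln S = 1.945910, so J = 1.248486/1.945910 = 0.641595, i.e. 0.6416 to 4 decimal places.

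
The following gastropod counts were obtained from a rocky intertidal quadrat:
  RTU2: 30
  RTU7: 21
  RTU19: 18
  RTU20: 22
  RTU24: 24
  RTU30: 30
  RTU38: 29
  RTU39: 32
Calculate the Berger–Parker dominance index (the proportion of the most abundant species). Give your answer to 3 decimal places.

0.155

Total N = 30+21+18+22+24+30+29+32 = 206, so the proportions are 0.14563, 0.10194, 0.08738, 0.1068, 0.1165, 0.14563, 0.14078, 0.15534 (working shown to 5 dp, full precision carried).
The largest proportion is 0.15534, i.e. d = 0.155 to 3 decimal places.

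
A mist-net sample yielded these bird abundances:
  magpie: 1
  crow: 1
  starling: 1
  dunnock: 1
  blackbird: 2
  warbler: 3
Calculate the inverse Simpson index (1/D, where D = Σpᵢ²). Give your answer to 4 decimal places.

4.7647

Total N = 1+1+1+1+2+3 = 9, so the proportions are 0.11111111, 0.11111111, 0.11111111, 0.11111111, 0.22222222, 0.33333333 (working shown to 8 dp, full precision carried).
D = 0.11111111² + 0.11111111² + 0.11111111² + 0.11111111² + 0.22222222² + 0.33333333² = 0.01234568 + 0.01234568 + 0.01234568 + 0.01234568 + 0.04938272 + 0.11111111 = 0.20987654.
So 1/D = 4.764706, i.e. 4.7647 to 4 decimal places.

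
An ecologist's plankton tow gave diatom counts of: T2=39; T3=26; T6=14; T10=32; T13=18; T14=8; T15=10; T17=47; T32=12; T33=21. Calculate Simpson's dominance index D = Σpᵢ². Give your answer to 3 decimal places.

Total N = 39+26+14+32+18+8+10+47+12+21 = 227, so the proportions are 0.17181, 0.11454, 0.06167, 0.14097, 0.0793, 0.03524, 0.04405, 0.20705, 0.05286, 0.09251 (working shown to 5 dp, full precision carried).
D = 0.17181² + 0.11454² + 0.06167² + 0.14097² + 0.0793² + 0.03524² + 0.04405² + 0.20705² + 0.05286² + 0.09251² = 0.02952 + 0.01312 + 0.00380 + 0.01987 + 0.00629 + 0.00124 + 0.00194 + 0.04287 + 0.00279 + 0.00856 = 0.13000.
To 3 decimal places, D = 0.130.

0.130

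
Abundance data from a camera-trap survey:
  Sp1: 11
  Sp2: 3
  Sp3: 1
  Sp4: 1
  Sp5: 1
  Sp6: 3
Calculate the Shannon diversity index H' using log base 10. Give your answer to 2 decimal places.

0.59

Total N = 11+3+1+1+1+3 = 20, so the proportions are 0.55, 0.15, 0.05, 0.05, 0.05, 0.15 (working shown to 4 dp, full precision carried).
Each pᵢ log₁₀ pᵢ term: 0.55×(-0.2596)=-0.1428, 0.15×(-0.8239)=-0.1236, 0.05×(-1.3010)=-0.0651, 0.05×(-1.3010)=-0.0651, 0.05×(-1.3010)=-0.0651, 0.15×(-0.8239)=-0.1236.
Sum = -0.5851, so H' = 0.59.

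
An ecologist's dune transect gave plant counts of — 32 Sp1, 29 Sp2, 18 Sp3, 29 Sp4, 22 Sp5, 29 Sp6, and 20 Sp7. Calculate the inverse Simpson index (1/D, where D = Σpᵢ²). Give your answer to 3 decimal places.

Total N = 32+29+18+29+22+29+20 = 179, so the proportions are 0.1787709, 0.1620112, 0.1005587, 0.1620112, 0.122905, 0.1620112, 0.1117318 (working shown to 7 dp, full precision carried).
D = 0.1787709² + 0.1620112² + 0.1005587² + 0.1620112² + 0.122905² + 0.1620112² + 0.1117318² = 0.0319591 + 0.0262476 + 0.0101120 + 0.0262476 + 0.0151056 + 0.0262476 + 0.0124840 = 0.1484036.
So 1/D = 6.73838, i.e. 6.738 to 3 decimal places.

6.738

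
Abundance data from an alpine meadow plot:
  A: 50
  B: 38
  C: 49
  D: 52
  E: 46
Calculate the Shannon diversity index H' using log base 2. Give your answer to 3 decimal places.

Total N = 50+38+49+52+46 = 235, so the proportions are 0.21277, 0.1617, 0.20851, 0.22128, 0.19574 (working shown to 5 dp, full precision carried).
Each pᵢ log₂ pᵢ term: 0.21277×(-2.23266)=-0.47503, 0.1617×(-2.62859)=-0.42505, 0.20851×(-2.26181)=-0.47161, 0.22128×(-2.17608)=-0.48151, 0.19574×(-2.35295)=-0.46058.
Sum = -2.31379, so H' = 2.314.

2.314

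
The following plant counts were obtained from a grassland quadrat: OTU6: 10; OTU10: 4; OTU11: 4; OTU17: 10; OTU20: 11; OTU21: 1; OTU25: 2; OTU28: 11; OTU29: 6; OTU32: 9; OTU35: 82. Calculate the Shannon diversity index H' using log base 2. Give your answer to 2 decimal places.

2.39

Total N = 10+4+4+10+11+1+2+11+6+9+82 = 150, so the proportions are 0.0667, 0.0267, 0.0267, 0.0667, 0.0733, 0.0067, 0.0133, 0.0733, 0.04, 0.06, 0.5467 (working shown to 4 dp, full precision carried).
Each pᵢ log₂ pᵢ term: 0.0667×(-3.9069)=-0.2605, 0.0267×(-5.2288)=-0.1394, 0.0267×(-5.2288)=-0.1394, 0.0667×(-3.9069)=-0.2605, 0.0733×(-3.7694)=-0.2764, 0.0067×(-7.2288)=-0.0482, 0.0133×(-6.2288)=-0.0831, 0.0733×(-3.7694)=-0.2764, 0.04×(-4.6439)=-0.1858, 0.06×(-4.0589)=-0.2435, 0.5467×(-0.8713)=-0.4763.
Sum = -2.3895, so H' = 2.39.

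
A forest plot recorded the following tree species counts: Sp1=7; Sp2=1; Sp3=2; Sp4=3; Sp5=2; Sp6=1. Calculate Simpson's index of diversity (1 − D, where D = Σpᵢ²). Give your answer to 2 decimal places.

Total N = 7+1+2+3+2+1 = 16, so the proportions are 0.4375, 0.0625, 0.125, 0.1875, 0.125, 0.0625 (working shown to 4 dp, full precision carried).
D = 0.4375² + 0.0625² + 0.125² + 0.1875² + 0.125² + 0.0625² = 0.1914 + 0.0039 + 0.0156 + 0.0352 + 0.0156 + 0.0039 = 0.2656.
So 1 − D = 0.7344, i.e. 0.73 to 2 decimal places.

0.73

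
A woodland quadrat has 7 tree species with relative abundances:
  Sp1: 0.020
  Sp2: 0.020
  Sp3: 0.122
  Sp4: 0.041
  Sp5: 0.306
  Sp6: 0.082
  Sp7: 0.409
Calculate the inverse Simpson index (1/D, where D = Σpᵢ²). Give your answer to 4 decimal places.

D = 0.02² + 0.02² + 0.122² + 0.041² + 0.306² + 0.082² + 0.409² = 0.00040000 + 0.00040000 + 0.01488400 + 0.00168100 + 0.09363600 + 0.00672400 + 0.16728100 = 0.28500600 (working shown to 8 dp, full precision carried).
So 1/D = 3.508698, i.e. 3.5087 to 4 decimal places.

3.5087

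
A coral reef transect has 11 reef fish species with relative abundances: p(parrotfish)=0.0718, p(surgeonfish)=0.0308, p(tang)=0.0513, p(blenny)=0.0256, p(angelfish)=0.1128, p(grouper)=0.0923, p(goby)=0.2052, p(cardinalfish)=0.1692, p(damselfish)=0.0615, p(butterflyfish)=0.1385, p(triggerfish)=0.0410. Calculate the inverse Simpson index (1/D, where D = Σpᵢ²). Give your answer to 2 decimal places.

7.94

D = 0.0718² + 0.0308² + 0.0513² + 0.0256² + 0.1128² + 0.0923² + 0.2052² + 0.1692² + 0.0615² + 0.1385² + 0.041² = 0.005155 + 0.000949 + 0.002632 + 0.000655 + 0.012724 + 0.008519 + 0.042107 + 0.028629 + 0.003782 + 0.019182 + 0.001681 = 0.126015 (working shown to 6 dp, full precision carried).
So 1/D = 7.9355, i.e. 7.94 to 2 decimal places.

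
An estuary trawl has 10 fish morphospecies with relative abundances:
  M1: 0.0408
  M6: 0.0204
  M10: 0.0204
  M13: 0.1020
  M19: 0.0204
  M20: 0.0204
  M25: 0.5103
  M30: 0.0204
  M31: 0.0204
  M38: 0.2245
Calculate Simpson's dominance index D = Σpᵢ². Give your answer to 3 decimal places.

0.325

D = 0.0408² + 0.0204² + 0.0204² + 0.102² + 0.0204² + 0.0204² + 0.5103² + 0.0204² + 0.0204² + 0.2245² = 0.00166 + 0.00042 + 0.00042 + 0.01040 + 0.00042 + 0.00042 + 0.26041 + 0.00042 + 0.00042 + 0.05040 = 0.32537 (working shown to 5 dp, full precision carried).
To 3 decimal places, D = 0.325.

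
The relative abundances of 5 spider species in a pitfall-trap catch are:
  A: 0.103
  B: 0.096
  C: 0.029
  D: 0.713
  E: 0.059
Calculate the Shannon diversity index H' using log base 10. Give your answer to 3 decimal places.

0.421

Each pᵢ log₁₀ pᵢ term (working shown to 5 dp, full precision carried): 0.103×(-0.98716)=-0.10168, 0.096×(-1.01773)=-0.09770, 0.029×(-1.53760)=-0.04459, 0.713×(-0.14691)=-0.10475, 0.059×(-1.22915)=-0.07252.
Sum = -0.42124, so H' = 0.421.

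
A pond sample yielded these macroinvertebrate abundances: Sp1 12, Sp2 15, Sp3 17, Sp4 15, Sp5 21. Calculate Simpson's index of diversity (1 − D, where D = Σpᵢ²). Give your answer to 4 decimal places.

0.7931

Total N = 12+15+17+15+21 = 80, so the proportions are 0.15, 0.1875, 0.2125, 0.1875, 0.2625 (working shown to 6 dp, full precision carried).
D = 0.15² + 0.1875² + 0.2125² + 0.1875² + 0.2625² = 0.022500 + 0.035156 + 0.045156 + 0.035156 + 0.068906 = 0.206875.
So 1 − D = 0.793125, i.e. 0.7931 to 4 decimal places.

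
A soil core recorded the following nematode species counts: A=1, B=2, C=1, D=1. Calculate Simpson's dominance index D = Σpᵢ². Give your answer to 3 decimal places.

0.280

Total N = 1+2+1+1 = 5, so the proportions are 0.2, 0.4, 0.2, 0.2 (working shown to 5 dp, full precision carried).
D = 0.2² + 0.4² + 0.2² + 0.2² = 0.04000 + 0.16000 + 0.04000 + 0.04000 = 0.28000.
To 3 decimal places, D = 0.280.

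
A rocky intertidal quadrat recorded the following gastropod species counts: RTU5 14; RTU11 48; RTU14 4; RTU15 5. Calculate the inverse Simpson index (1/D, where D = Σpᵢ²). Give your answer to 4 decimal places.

1.9839

Total N = 14+48+4+5 = 71, so the proportions are 0.1971831, 0.6760563, 0.056338, 0.0704225 (working shown to 7 dp, full precision carried).
D = 0.1971831² + 0.6760563² + 0.056338² + 0.0704225² = 0.0388812 + 0.4570522 + 0.0031740 + 0.0049593 = 0.5040667.
So 1/D = 1.983865, i.e. 1.9839 to 4 decimal places.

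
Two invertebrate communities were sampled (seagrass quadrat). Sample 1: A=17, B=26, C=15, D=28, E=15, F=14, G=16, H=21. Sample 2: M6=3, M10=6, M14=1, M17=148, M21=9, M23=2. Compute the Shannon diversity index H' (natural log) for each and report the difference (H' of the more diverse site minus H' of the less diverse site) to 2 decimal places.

1.50

Sample 1: N=152, proportions 0.1118, 0.1711, 0.0987, 0.1842, 0.0987, 0.0921, 0.1053, 0.1382, giving H' = 2.0458 (working shown to 4 dp, full precision carried).
Sample 2: N=169, proportions 0.0178, 0.0355, 0.0059, 0.8757, 0.0533, 0.0118, giving H' = 0.5453.
Difference = |2.0458 − 0.5453| = 1.5005, i.e. 1.50 to 2 decimal places.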